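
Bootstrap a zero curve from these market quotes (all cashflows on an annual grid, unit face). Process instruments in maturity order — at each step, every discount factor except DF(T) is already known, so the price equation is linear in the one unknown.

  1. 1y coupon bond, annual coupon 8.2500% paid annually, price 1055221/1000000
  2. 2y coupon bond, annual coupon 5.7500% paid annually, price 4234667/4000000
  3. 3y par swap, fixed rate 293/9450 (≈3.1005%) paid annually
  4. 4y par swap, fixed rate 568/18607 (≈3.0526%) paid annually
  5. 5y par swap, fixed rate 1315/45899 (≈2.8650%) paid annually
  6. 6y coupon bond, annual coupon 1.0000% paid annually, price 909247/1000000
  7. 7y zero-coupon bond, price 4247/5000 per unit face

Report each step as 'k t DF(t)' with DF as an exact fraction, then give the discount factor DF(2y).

1 1 2437/2500
2 2 9481/10000
3 3 9121/10000
4 4 554/625
5 5 1737/2000
6 6 2137/2500
7 7 4247/5000
DF(2y) = 9481/10000 ≈ 0.948100

step 1 [1y] bond c/1=33/400: DF=(1055221/1000000 − 33/400·(0))/(1+33/400) = 2437/2500 ≈ 0.974800
step 2 [2y] bond c/1=23/400: DF=(4234667/4000000 − 23/400·(0.974800))/(1+23/400) = 9481/10000 ≈ 0.948100
step 3 [3y] swap r/1=293/9450: DF=(1 − 293/9450·(0.974800+0.948100))/(1+293/9450) = 9121/10000 ≈ 0.912100
step 4 [4y] swap r/1=568/18607: DF=(1 − 568/18607·(0.974800+0.948100+0.912100))/(1+568/18607) = 554/625 ≈ 0.886400
step 5 [5y] swap r/1=1315/45899: DF=(1 − 1315/45899·(0.974800+0.948100+0.912100+0.886400))/(1+1315/45899) = 1737/2000 ≈ 0.868500
step 6 [6y] bond c/1=1/100: DF=(909247/1000000 − 1/100·(0.974800+0.948100+0.912100+0.886400+0.868500))/(1+1/100) = 2137/2500 ≈ 0.854800
step 7 [7y] zero: DF = P = 4247/5000 ≈ 0.849400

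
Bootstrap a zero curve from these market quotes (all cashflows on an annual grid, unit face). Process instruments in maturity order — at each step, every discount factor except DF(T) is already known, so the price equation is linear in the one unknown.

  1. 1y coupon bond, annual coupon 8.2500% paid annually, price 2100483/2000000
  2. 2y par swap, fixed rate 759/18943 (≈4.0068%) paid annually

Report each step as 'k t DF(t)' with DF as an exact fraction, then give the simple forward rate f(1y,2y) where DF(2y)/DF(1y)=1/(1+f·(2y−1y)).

1 1 4851/5000
2 2 9241/10000
f(1y,2y) = ((4851/5000)/(9241/10000) − 1)/(1) = 461/9241 ≈ 4.9886%

step 1 [1y] bond c/1=33/400: DF=(2100483/2000000 − 33/400·(0))/(1+33/400) = 4851/5000 ≈ 0.970200
step 2 [2y] swap r/1=759/18943: DF=(1 − 759/18943·(0.970200))/(1+759/18943) = 9241/10000 ≈ 0.924100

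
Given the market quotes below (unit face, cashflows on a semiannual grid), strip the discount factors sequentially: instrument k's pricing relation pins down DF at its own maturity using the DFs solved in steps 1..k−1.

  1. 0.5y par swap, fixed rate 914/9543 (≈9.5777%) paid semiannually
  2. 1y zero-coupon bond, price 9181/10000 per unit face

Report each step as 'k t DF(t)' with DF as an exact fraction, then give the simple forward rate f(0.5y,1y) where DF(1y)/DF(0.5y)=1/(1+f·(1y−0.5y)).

1 1/2 9543/10000
2 1 9181/10000
f(0.5y,1y) = ((9543/10000)/(9181/10000) − 1)/(1/2) = 724/9181 ≈ 7.8859%

step 1 [0.5y] swap r/2=457/9543: DF=(1 − 457/9543·(0))/(1+457/9543) = 9543/10000 ≈ 0.954300
step 2 [1y] zero: DF = P = 9181/10000 ≈ 0.918100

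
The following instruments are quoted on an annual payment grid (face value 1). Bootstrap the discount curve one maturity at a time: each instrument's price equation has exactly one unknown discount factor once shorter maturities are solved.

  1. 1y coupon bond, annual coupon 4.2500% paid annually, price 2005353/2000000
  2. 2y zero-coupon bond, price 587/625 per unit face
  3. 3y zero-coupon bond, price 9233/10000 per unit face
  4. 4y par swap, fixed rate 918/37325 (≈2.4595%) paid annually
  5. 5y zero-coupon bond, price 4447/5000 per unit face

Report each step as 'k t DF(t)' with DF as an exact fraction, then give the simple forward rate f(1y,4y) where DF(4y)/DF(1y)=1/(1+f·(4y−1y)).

1 1 4809/5000
2 2 587/625
3 3 9233/10000
4 4 4541/5000
5 5 4447/5000
f(1y,4y) = ((4809/5000)/(4541/5000) − 1)/(3) = 268/13623 ≈ 1.9673%

step 1 [1y] bond c/1=17/400: DF=(2005353/2000000 − 17/400·(0))/(1+17/400) = 4809/5000 ≈ 0.961800
step 2 [2y] zero: DF = P = 587/625 ≈ 0.939200
step 3 [3y] zero: DF = P = 9233/10000 ≈ 0.923300
step 4 [4y] swap r/1=918/37325: DF=(1 − 918/37325·(0.961800+0.939200+0.923300))/(1+918/37325) = 4541/5000 ≈ 0.908200
step 5 [5y] zero: DF = P = 4447/5000 ≈ 0.889400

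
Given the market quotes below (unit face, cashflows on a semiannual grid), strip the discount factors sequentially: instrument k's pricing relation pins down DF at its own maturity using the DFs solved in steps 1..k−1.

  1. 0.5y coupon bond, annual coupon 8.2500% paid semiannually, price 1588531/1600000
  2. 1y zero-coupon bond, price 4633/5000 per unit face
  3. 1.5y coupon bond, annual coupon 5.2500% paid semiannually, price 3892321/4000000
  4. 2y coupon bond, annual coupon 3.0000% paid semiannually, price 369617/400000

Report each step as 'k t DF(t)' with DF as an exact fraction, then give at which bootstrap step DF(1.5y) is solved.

1 1/2 1907/2000
2 1 4633/5000
3 3/2 9001/10000
4 2 8693/10000
DF(1.5y) is solved at step 3

step 1 [0.5y] bond c/2=33/800: DF=(1588531/1600000 − 33/800·(0))/(1+33/800) = 1907/2000 ≈ 0.953500
step 2 [1y] zero: DF = P = 4633/5000 ≈ 0.926600
step 3 [1.5y] bond c/2=21/800: DF=(3892321/4000000 − 21/800·(0.953500+0.926600))/(1+21/800) = 9001/10000 ≈ 0.900100
step 4 [2y] bond c/2=3/200: DF=(369617/400000 − 3/200·(0.953500+0.926600+0.900100))/(1+3/200) = 8693/10000 ≈ 0.869300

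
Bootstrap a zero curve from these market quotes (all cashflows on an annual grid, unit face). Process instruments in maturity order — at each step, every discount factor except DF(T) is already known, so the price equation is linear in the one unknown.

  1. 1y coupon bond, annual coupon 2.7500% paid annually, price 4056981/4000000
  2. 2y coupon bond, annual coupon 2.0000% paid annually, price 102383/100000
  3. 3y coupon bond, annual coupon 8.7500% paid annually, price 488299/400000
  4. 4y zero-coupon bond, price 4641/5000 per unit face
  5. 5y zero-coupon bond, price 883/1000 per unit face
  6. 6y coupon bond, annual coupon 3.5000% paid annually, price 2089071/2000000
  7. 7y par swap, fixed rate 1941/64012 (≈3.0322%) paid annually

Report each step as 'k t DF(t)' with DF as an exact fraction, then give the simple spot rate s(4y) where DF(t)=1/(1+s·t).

1 1 9871/10000
2 2 2461/2500
3 3 9639/10000
4 4 4641/5000
5 5 883/1000
6 6 8487/10000
7 7 8059/10000
s(4y) = (1/(4641/5000) − 1)/(4) = 359/18564 ≈ 1.9339%

step 1 [1y] bond c/1=11/400: DF=(4056981/4000000 − 11/400·(0))/(1+11/400) = 9871/10000 ≈ 0.987100
step 2 [2y] bond c/1=1/50: DF=(102383/100000 − 1/50·(0.987100))/(1+1/50) = 2461/2500 ≈ 0.984400
step 3 [3y] bond c/1=7/80: DF=(488299/400000 − 7/80·(0.987100+0.984400))/(1+7/80) = 9639/10000 ≈ 0.963900
step 4 [4y] zero: DF = P = 4641/5000 ≈ 0.928200
step 5 [5y] zero: DF = P = 883/1000 ≈ 0.883000
step 6 [6y] bond c/1=7/200: DF=(2089071/2000000 − 7/200·(0.987100+0.984400+0.963900+0.928200+0.883000))/(1+7/200) = 8487/10000 ≈ 0.848700
step 7 [7y] swap r/1=1941/64012: DF=(1 − 1941/64012·(0.987100+0.984400+0.963900+0.928200+0.883000+0.848700))/(1+1941/64012) = 8059/10000 ≈ 0.805900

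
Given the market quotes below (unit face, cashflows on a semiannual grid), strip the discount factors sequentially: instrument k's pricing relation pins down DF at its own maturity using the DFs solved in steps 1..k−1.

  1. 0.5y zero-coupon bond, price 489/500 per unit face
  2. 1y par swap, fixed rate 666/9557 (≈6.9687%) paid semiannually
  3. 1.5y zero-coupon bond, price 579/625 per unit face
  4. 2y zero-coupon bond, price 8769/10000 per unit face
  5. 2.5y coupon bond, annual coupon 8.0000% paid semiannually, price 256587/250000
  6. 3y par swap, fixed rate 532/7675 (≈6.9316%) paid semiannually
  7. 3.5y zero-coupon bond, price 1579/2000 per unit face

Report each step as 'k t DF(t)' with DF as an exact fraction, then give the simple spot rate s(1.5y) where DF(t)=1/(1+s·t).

step 1 [0.5y] zero: DF = P = 489/500 ≈ 0.978000
step 2 [1y] swap r/2=333/9557: DF=(1 − 333/9557·(0.978000))/(1+333/9557) = 4667/5000 ≈ 0.933400
step 3 [1.5y] zero: DF = P = 579/625 ≈ 0.926400
step 4 [2y] zero: DF = P = 8769/10000 ≈ 0.876900
step 5 [2.5y] bond c/2=1/25: DF=(256587/250000 − 1/25·(0.978000+0.933400+0.926400+0.876900))/(1+1/25) = 211/250 ≈ 0.844000
step 6 [3y] swap r/2=266/7675: DF=(1 − 266/7675·(0.978000+0.933400+0.926400+0.876900+0.844000))/(1+266/7675) = 4069/5000 ≈ 0.813800
step 7 [3.5y] zero: DF = P = 1579/2000 ≈ 0.789500

1 1/2 489/500
2 1 4667/5000
3 3/2 579/625
4 2 8769/10000
5 5/2 211/250
6 3 4069/5000
7 7/2 1579/2000
s(1.5y) = (1/(579/625) − 1)/(3/2) = 92/1737 ≈ 5.2965%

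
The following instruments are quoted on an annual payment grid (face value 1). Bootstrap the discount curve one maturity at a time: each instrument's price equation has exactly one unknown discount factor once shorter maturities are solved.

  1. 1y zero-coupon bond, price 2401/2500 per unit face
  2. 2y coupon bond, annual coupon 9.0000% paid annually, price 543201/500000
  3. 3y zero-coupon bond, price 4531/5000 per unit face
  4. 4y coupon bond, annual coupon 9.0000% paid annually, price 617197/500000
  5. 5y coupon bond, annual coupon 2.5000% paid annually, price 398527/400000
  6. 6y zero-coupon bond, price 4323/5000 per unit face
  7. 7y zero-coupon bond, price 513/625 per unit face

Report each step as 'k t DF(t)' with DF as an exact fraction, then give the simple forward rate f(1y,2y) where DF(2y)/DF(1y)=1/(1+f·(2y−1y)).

1 1 2401/2500
2 2 4587/5000
3 3 4531/5000
4 4 4513/5000
5 5 8821/10000
6 6 4323/5000
7 7 513/625
f(1y,2y) = ((2401/2500)/(4587/5000) − 1)/(1) = 215/4587 ≈ 4.6872%

step 1 [1y] zero: DF = P = 2401/2500 ≈ 0.960400
step 2 [2y] bond c/1=9/100: DF=(543201/500000 − 9/100·(0.960400))/(1+9/100) = 4587/5000 ≈ 0.917400
step 3 [3y] zero: DF = P = 4531/5000 ≈ 0.906200
step 4 [4y] bond c/1=9/100: DF=(617197/500000 − 9/100·(0.960400+0.917400+0.906200))/(1+9/100) = 4513/5000 ≈ 0.902600
step 5 [5y] bond c/1=1/40: DF=(398527/400000 − 1/40·(0.960400+0.917400+0.906200+0.902600))/(1+1/40) = 8821/10000 ≈ 0.882100
step 6 [6y] zero: DF = P = 4323/5000 ≈ 0.864600
step 7 [7y] zero: DF = P = 513/625 ≈ 0.820800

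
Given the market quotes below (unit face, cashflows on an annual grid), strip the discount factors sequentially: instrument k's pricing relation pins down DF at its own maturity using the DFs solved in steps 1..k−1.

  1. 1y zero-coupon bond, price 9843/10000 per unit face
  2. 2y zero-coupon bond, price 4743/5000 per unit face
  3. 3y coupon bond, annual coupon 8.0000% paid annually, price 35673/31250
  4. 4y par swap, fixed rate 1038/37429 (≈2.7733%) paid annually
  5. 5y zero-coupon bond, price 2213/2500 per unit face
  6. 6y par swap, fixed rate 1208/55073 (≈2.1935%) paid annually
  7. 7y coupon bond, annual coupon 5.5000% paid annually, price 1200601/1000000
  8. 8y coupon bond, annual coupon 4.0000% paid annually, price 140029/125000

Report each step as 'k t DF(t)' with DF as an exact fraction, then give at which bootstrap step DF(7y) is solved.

step 1 [1y] zero: DF = P = 9843/10000 ≈ 0.984300
step 2 [2y] zero: DF = P = 4743/5000 ≈ 0.948600
step 3 [3y] bond c/1=2/25: DF=(35673/31250 − 2/25·(0.984300+0.948600))/(1+2/25) = 4569/5000 ≈ 0.913800
step 4 [4y] swap r/1=1038/37429: DF=(1 − 1038/37429·(0.984300+0.948600+0.913800))/(1+1038/37429) = 4481/5000 ≈ 0.896200
step 5 [5y] zero: DF = P = 2213/2500 ≈ 0.885200
step 6 [6y] swap r/1=1208/55073: DF=(1 − 1208/55073·(0.984300+0.948600+0.913800+0.896200+0.885200))/(1+1208/55073) = 1099/1250 ≈ 0.879200
step 7 [7y] bond c/1=11/200: DF=(1200601/1000000 − 11/200·(0.984300+0.948600+0.913800+0.896200+0.885200+0.879200))/(1+11/200) = 8509/10000 ≈ 0.850900
step 8 [8y] bond c/1=1/25: DF=(140029/125000 − 1/25·(0.984300+0.948600+0.913800+0.896200+0.885200+0.879200+0.850900))/(1+1/25) = 4163/5000 ≈ 0.832600

1 1 9843/10000
2 2 4743/5000
3 3 4569/5000
4 4 4481/5000
5 5 2213/2500
6 6 1099/1250
7 7 8509/10000
8 8 4163/5000
DF(7y) is solved at step 7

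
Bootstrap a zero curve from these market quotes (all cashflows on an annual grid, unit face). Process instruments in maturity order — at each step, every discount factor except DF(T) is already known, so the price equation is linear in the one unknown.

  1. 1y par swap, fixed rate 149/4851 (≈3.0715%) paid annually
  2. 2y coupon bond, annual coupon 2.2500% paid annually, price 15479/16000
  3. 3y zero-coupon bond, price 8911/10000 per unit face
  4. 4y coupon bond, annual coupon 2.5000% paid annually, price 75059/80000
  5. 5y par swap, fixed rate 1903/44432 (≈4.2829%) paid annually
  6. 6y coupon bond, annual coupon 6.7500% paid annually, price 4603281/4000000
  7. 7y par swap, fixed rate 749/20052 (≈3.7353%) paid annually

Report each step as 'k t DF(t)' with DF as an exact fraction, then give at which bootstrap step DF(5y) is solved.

1 1 4851/5000
2 2 578/625
3 3 8911/10000
4 4 4237/5000
5 5 8097/10000
6 6 7971/10000
7 7 7753/10000
DF(5y) is solved at step 5

step 1 [1y] swap r/1=149/4851: DF=(1 − 149/4851·(0))/(1+149/4851) = 4851/5000 ≈ 0.970200
step 2 [2y] bond c/1=9/400: DF=(15479/16000 − 9/400·(0.970200))/(1+9/400) = 578/625 ≈ 0.924800
step 3 [3y] zero: DF = P = 8911/10000 ≈ 0.891100
step 4 [4y] bond c/1=1/40: DF=(75059/80000 − 1/40·(0.970200+0.924800+0.891100))/(1+1/40) = 4237/5000 ≈ 0.847400
step 5 [5y] swap r/1=1903/44432: DF=(1 − 1903/44432·(0.970200+0.924800+0.891100+0.847400))/(1+1903/44432) = 8097/10000 ≈ 0.809700
step 6 [6y] bond c/1=27/400: DF=(4603281/4000000 − 27/400·(0.970200+0.924800+0.891100+0.847400+0.809700))/(1+27/400) = 7971/10000 ≈ 0.797100
step 7 [7y] swap r/1=749/20052: DF=(1 − 749/20052·(0.970200+0.924800+0.891100+0.847400+0.809700+0.797100))/(1+749/20052) = 7753/10000 ≈ 0.775300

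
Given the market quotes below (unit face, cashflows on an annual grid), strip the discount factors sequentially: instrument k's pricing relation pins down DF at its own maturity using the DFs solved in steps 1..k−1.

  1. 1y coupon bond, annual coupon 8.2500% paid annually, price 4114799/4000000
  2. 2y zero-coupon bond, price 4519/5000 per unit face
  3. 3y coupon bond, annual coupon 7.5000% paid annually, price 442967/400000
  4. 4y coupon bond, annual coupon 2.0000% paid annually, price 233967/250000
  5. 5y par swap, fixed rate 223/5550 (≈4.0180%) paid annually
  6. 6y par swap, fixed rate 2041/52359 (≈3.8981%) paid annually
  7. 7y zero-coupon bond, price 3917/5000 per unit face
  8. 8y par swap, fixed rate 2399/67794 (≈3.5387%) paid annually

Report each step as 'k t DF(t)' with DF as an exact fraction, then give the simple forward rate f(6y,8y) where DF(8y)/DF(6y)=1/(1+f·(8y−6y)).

step 1 [1y] bond c/1=33/400: DF=(4114799/4000000 − 33/400·(0))/(1+33/400) = 9503/10000 ≈ 0.950300
step 2 [2y] zero: DF = P = 4519/5000 ≈ 0.903800
step 3 [3y] bond c/1=3/40: DF=(442967/400000 − 3/40·(0.950300+0.903800))/(1+3/40) = 563/625 ≈ 0.900800
step 4 [4y] bond c/1=1/50: DF=(233967/250000 − 1/50·(0.950300+0.903800+0.900800))/(1+1/50) = 1727/2000 ≈ 0.863500
step 5 [5y] swap r/1=223/5550: DF=(1 − 223/5550·(0.950300+0.903800+0.900800+0.863500))/(1+223/5550) = 1027/1250 ≈ 0.821600
step 6 [6y] swap r/1=2041/52359: DF=(1 − 2041/52359·(0.950300+0.903800+0.900800+0.863500+0.821600))/(1+2041/52359) = 7959/10000 ≈ 0.795900
step 7 [7y] zero: DF = P = 3917/5000 ≈ 0.783400
step 8 [8y] swap r/1=2399/67794: DF=(1 − 2399/67794·(0.950300+0.903800+0.900800+0.863500+0.821600+0.795900+0.783400))/(1+2399/67794) = 7601/10000 ≈ 0.760100

1 1 9503/10000
2 2 4519/5000
3 3 563/625
4 4 1727/2000
5 5 1027/1250
6 6 7959/10000
7 7 3917/5000
8 8 7601/10000
f(6y,8y) = ((7959/10000)/(7601/10000) − 1)/(2) = 179/7601 ≈ 2.3550%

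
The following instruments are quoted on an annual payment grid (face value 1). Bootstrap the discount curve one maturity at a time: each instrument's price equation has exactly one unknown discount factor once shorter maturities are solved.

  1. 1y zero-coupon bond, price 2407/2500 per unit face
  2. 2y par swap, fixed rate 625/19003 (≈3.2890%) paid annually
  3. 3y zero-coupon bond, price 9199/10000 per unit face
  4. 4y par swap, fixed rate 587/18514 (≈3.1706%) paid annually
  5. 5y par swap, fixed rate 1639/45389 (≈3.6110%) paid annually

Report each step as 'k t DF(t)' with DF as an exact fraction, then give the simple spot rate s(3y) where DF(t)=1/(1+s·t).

1 1 2407/2500
2 2 15/16
3 3 9199/10000
4 4 4413/5000
5 5 8361/10000
s(3y) = (1/(9199/10000) − 1)/(3) = 267/9199 ≈ 2.9025%

step 1 [1y] zero: DF = P = 2407/2500 ≈ 0.962800
step 2 [2y] swap r/1=625/19003: DF=(1 − 625/19003·(0.962800))/(1+625/19003) = 15/16 ≈ 0.937500
step 3 [3y] zero: DF = P = 9199/10000 ≈ 0.919900
step 4 [4y] swap r/1=587/18514: DF=(1 − 587/18514·(0.962800+0.937500+0.919900))/(1+587/18514) = 4413/5000 ≈ 0.882600
step 5 [5y] swap r/1=1639/45389: DF=(1 − 1639/45389·(0.962800+0.937500+0.919900+0.882600))/(1+1639/45389) = 8361/10000 ≈ 0.836100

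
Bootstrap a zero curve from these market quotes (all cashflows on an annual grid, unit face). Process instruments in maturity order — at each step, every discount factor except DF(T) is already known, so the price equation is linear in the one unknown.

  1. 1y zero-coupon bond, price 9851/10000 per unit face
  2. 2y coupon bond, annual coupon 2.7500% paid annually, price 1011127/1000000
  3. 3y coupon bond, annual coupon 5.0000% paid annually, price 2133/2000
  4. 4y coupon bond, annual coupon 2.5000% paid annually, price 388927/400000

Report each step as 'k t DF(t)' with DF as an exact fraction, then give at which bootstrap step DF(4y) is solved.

1 1 9851/10000
2 2 9577/10000
3 3 577/625
4 4 8787/10000
DF(4y) is solved at step 4

step 1 [1y] zero: DF = P = 9851/10000 ≈ 0.985100
step 2 [2y] bond c/1=11/400: DF=(1011127/1000000 − 11/400·(0.985100))/(1+11/400) = 9577/10000 ≈ 0.957700
step 3 [3y] bond c/1=1/20: DF=(2133/2000 − 1/20·(0.985100+0.957700))/(1+1/20) = 577/625 ≈ 0.923200
step 4 [4y] bond c/1=1/40: DF=(388927/400000 − 1/40·(0.985100+0.957700+0.923200))/(1+1/40) = 8787/10000 ≈ 0.878700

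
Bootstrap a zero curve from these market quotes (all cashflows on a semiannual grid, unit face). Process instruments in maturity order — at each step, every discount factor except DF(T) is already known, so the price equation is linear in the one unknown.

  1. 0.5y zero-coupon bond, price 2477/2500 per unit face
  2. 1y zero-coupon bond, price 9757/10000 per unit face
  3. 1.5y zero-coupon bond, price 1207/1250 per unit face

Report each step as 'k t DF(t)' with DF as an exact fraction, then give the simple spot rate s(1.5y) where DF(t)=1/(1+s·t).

1 1/2 2477/2500
2 1 9757/10000
3 3/2 1207/1250
s(1.5y) = (1/(1207/1250) − 1)/(3/2) = 86/3621 ≈ 2.3750%

step 1 [0.5y] zero: DF = P = 2477/2500 ≈ 0.990800
step 2 [1y] zero: DF = P = 9757/10000 ≈ 0.975700
step 3 [1.5y] zero: DF = P = 1207/1250 ≈ 0.965600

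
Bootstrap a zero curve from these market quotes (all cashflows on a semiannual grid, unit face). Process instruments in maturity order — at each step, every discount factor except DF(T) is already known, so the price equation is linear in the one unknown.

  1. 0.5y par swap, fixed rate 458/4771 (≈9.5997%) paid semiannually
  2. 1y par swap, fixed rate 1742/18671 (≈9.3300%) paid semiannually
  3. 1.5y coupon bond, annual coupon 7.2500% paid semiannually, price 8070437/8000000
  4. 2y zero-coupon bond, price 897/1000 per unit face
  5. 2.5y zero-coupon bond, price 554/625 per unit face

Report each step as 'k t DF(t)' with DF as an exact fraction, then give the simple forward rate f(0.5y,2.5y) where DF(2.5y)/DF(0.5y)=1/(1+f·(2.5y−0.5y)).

1 1/2 4771/5000
2 1 9129/10000
3 3/2 4541/5000
4 2 897/1000
5 5/2 554/625
f(0.5y,2.5y) = ((4771/5000)/(554/625) − 1)/(2) = 339/8864 ≈ 3.8245%

step 1 [0.5y] swap r/2=229/4771: DF=(1 − 229/4771·(0))/(1+229/4771) = 4771/5000 ≈ 0.954200
step 2 [1y] swap r/2=871/18671: DF=(1 − 871/18671·(0.954200))/(1+871/18671) = 9129/10000 ≈ 0.912900
step 3 [1.5y] bond c/2=29/800: DF=(8070437/8000000 − 29/800·(0.954200+0.912900))/(1+29/800) = 4541/5000 ≈ 0.908200
step 4 [2y] zero: DF = P = 897/1000 ≈ 0.897000
step 5 [2.5y] zero: DF = P = 554/625 ≈ 0.886400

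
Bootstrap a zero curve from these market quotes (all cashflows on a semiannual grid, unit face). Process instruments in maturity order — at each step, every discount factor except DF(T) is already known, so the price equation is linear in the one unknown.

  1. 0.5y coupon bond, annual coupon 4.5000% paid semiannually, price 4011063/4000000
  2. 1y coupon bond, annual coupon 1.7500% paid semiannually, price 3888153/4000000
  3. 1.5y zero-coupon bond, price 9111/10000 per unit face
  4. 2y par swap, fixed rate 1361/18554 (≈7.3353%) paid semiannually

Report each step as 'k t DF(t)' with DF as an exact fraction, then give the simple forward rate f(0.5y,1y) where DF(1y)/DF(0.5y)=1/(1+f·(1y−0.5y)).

step 1 [0.5y] bond c/2=9/400: DF=(4011063/4000000 − 9/400·(0))/(1+9/400) = 9807/10000 ≈ 0.980700
step 2 [1y] bond c/2=7/800: DF=(3888153/4000000 − 7/800·(0.980700))/(1+7/800) = 9551/10000 ≈ 0.955100
step 3 [1.5y] zero: DF = P = 9111/10000 ≈ 0.911100
step 4 [2y] swap r/2=1361/37108: DF=(1 − 1361/37108·(0.980700+0.955100+0.911100))/(1+1361/37108) = 8639/10000 ≈ 0.863900

1 1/2 9807/10000
2 1 9551/10000
3 3/2 9111/10000
4 2 8639/10000
f(0.5y,1y) = ((9807/10000)/(9551/10000) − 1)/(1/2) = 512/9551 ≈ 5.3607%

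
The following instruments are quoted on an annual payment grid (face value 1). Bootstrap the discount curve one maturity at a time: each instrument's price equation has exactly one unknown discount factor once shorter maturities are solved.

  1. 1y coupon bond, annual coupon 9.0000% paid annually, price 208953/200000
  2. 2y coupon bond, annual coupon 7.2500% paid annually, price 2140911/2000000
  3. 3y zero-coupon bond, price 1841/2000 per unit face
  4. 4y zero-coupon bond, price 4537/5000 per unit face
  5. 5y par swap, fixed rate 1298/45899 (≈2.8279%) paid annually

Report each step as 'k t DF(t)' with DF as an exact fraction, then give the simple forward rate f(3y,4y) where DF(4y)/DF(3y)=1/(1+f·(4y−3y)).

1 1 1917/2000
2 2 9333/10000
3 3 1841/2000
4 4 4537/5000
5 5 4351/5000
f(3y,4y) = ((1841/2000)/(4537/5000) − 1)/(1) = 131/9074 ≈ 1.4437%

step 1 [1y] bond c/1=9/100: DF=(208953/200000 − 9/100·(0))/(1+9/100) = 1917/2000 ≈ 0.958500
step 2 [2y] bond c/1=29/400: DF=(2140911/2000000 − 29/400·(0.958500))/(1+29/400) = 9333/10000 ≈ 0.933300
step 3 [3y] zero: DF = P = 1841/2000 ≈ 0.920500
step 4 [4y] zero: DF = P = 4537/5000 ≈ 0.907400
step 5 [5y] swap r/1=1298/45899: DF=(1 − 1298/45899·(0.958500+0.933300+0.920500+0.907400))/(1+1298/45899) = 4351/5000 ≈ 0.870200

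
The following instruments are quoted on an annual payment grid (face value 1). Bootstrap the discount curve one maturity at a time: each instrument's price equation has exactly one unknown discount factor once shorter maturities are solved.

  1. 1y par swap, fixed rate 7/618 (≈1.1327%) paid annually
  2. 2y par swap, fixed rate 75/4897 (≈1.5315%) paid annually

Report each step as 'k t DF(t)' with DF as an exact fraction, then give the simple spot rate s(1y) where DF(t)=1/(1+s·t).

step 1 [1y] swap r/1=7/618: DF=(1 − 7/618·(0))/(1+7/618) = 618/625 ≈ 0.988800
step 2 [2y] swap r/1=75/4897: DF=(1 − 75/4897·(0.988800))/(1+75/4897) = 97/100 ≈ 0.970000

1 1 618/625
2 2 97/100
s(1y) = (1/(618/625) − 1)/(1) = 7/618 ≈ 1.1327%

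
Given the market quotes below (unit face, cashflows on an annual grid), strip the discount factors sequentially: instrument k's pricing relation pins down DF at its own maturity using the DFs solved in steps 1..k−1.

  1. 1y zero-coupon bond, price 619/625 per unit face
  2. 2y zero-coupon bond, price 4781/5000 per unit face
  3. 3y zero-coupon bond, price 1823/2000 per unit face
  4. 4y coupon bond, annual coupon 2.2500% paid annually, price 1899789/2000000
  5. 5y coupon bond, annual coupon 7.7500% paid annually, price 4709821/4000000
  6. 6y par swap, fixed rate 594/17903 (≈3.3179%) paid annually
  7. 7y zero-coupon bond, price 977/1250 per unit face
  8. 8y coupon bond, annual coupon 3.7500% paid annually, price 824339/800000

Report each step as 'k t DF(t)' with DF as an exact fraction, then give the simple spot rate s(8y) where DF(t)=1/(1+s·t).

step 1 [1y] zero: DF = P = 619/625 ≈ 0.990400
step 2 [2y] zero: DF = P = 4781/5000 ≈ 0.956200
step 3 [3y] zero: DF = P = 1823/2000 ≈ 0.911500
step 4 [4y] bond c/1=9/400: DF=(1899789/2000000 − 9/400·(0.990400+0.956200+0.911500))/(1+9/400) = 8661/10000 ≈ 0.866100
step 5 [5y] bond c/1=31/400: DF=(4709821/4000000 − 31/400·(0.990400+0.956200+0.911500+0.866100))/(1+31/400) = 8249/10000 ≈ 0.824900
step 6 [6y] swap r/1=594/17903: DF=(1 − 594/17903·(0.990400+0.956200+0.911500+0.866100+0.824900))/(1+594/17903) = 4109/5000 ≈ 0.821800
step 7 [7y] zero: DF = P = 977/1250 ≈ 0.781600
step 8 [8y] bond c/1=3/80: DF=(824339/800000 − 3/80·(0.990400+0.956200+0.911500+0.866100+0.824900+0.821800+0.781600))/(1+3/80) = 1927/2500 ≈ 0.770800

1 1 619/625
2 2 4781/5000
3 3 1823/2000
4 4 8661/10000
5 5 8249/10000
6 6 4109/5000
7 7 977/1250
8 8 1927/2500
s(8y) = (1/(1927/2500) − 1)/(8) = 573/15416 ≈ 3.7169%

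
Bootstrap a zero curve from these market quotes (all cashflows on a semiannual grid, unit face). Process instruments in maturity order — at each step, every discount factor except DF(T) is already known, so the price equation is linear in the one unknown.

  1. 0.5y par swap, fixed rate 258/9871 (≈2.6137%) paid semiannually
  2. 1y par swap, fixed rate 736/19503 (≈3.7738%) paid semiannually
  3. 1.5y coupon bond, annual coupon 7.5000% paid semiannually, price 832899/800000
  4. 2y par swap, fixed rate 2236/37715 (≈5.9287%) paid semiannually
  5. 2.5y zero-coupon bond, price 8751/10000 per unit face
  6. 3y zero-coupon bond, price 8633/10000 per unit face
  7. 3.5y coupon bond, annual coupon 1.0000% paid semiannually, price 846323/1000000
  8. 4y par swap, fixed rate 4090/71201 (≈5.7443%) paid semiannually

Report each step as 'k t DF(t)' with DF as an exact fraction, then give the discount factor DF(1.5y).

1 1/2 9871/10000
2 1 602/625
3 3/2 933/1000
4 2 4441/5000
5 5/2 8751/10000
6 3 8633/10000
7 7/2 8147/10000
8 4 1591/2000
DF(1.5y) = 933/1000 ≈ 0.933000

step 1 [0.5y] swap r/2=129/9871: DF=(1 − 129/9871·(0))/(1+129/9871) = 9871/10000 ≈ 0.987100
step 2 [1y] swap r/2=368/19503: DF=(1 − 368/19503·(0.987100))/(1+368/19503) = 602/625 ≈ 0.963200
step 3 [1.5y] bond c/2=3/80: DF=(832899/800000 − 3/80·(0.987100+0.963200))/(1+3/80) = 933/1000 ≈ 0.933000
step 4 [2y] swap r/2=1118/37715: DF=(1 − 1118/37715·(0.987100+0.963200+0.933000))/(1+1118/37715) = 4441/5000 ≈ 0.888200
step 5 [2.5y] zero: DF = P = 8751/10000 ≈ 0.875100
step 6 [3y] zero: DF = P = 8633/10000 ≈ 0.863300
step 7 [3.5y] bond c/2=1/200: DF=(846323/1000000 − 1/200·(0.987100+0.963200+0.933000+0.888200+0.875100+0.863300))/(1+1/200) = 8147/10000 ≈ 0.814700
step 8 [4y] swap r/2=2045/71201: DF=(1 − 2045/71201·(0.987100+0.963200+0.933000+0.888200+0.875100+0.863300+0.814700))/(1+2045/71201) = 1591/2000 ≈ 0.795500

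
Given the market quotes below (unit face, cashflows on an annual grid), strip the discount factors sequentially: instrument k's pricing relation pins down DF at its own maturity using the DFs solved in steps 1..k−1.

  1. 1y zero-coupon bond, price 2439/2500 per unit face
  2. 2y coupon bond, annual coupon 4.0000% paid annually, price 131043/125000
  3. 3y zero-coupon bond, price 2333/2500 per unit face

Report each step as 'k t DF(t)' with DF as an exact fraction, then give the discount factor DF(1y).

1 1 2439/2500
2 2 1941/2000
3 3 2333/2500
DF(1y) = 2439/2500 ≈ 0.975600

step 1 [1y] zero: DF = P = 2439/2500 ≈ 0.975600
step 2 [2y] bond c/1=1/25: DF=(131043/125000 − 1/25·(0.975600))/(1+1/25) = 1941/2000 ≈ 0.970500
step 3 [3y] zero: DF = P = 2333/2500 ≈ 0.933200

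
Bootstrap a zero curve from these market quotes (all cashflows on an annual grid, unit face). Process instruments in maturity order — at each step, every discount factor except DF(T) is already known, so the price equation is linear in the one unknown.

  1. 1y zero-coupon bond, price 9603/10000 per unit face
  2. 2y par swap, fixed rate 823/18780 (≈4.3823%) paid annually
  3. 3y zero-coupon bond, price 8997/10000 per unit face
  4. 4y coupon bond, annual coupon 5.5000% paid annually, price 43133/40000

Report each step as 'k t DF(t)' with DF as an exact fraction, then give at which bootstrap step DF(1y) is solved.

1 1 9603/10000
2 2 9177/10000
3 3 8997/10000
4 4 8773/10000
DF(1y) is solved at step 1

step 1 [1y] zero: DF = P = 9603/10000 ≈ 0.960300
step 2 [2y] swap r/1=823/18780: DF=(1 − 823/18780·(0.960300))/(1+823/18780) = 9177/10000 ≈ 0.917700
step 3 [3y] zero: DF = P = 8997/10000 ≈ 0.899700
step 4 [4y] bond c/1=11/200: DF=(43133/40000 − 11/200·(0.960300+0.917700+0.899700))/(1+11/200) = 8773/10000 ≈ 0.877300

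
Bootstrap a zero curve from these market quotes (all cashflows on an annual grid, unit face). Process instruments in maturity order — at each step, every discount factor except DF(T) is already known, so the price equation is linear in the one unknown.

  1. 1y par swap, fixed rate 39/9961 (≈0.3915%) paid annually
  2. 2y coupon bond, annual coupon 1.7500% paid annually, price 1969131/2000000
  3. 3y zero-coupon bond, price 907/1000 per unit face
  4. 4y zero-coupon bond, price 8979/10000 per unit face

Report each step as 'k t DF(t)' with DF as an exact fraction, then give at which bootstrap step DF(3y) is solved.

1 1 9961/10000
2 2 1901/2000
3 3 907/1000
4 4 8979/10000
DF(3y) is solved at step 3

step 1 [1y] swap r/1=39/9961: DF=(1 − 39/9961·(0))/(1+39/9961) = 9961/10000 ≈ 0.996100
step 2 [2y] bond c/1=7/400: DF=(1969131/2000000 − 7/400·(0.996100))/(1+7/400) = 1901/2000 ≈ 0.950500
step 3 [3y] zero: DF = P = 907/1000 ≈ 0.907000
step 4 [4y] zero: DF = P = 8979/10000 ≈ 0.897900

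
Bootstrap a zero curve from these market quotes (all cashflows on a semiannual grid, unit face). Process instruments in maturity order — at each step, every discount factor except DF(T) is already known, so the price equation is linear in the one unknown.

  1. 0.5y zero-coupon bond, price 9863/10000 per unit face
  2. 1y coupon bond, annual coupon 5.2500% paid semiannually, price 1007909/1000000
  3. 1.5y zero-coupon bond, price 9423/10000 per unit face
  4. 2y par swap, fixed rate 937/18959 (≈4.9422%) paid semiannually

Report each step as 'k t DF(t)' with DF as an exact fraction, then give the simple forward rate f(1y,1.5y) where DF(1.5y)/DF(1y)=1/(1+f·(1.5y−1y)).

1 1/2 9863/10000
2 1 9569/10000
3 3/2 9423/10000
4 2 9063/10000
f(1y,1.5y) = ((9569/10000)/(9423/10000) − 1)/(1/2) = 292/9423 ≈ 3.0988%

step 1 [0.5y] zero: DF = P = 9863/10000 ≈ 0.986300
step 2 [1y] bond c/2=21/800: DF=(1007909/1000000 − 21/800·(0.986300))/(1+21/800) = 9569/10000 ≈ 0.956900
step 3 [1.5y] zero: DF = P = 9423/10000 ≈ 0.942300
step 4 [2y] swap r/2=937/37918: DF=(1 − 937/37918·(0.986300+0.956900+0.942300))/(1+937/37918) = 9063/10000 ≈ 0.906300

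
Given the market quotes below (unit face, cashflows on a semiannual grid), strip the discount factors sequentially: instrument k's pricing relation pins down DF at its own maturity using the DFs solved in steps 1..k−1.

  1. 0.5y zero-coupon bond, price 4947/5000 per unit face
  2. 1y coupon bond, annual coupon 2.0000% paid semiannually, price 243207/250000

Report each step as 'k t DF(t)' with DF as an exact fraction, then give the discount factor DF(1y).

1 1/2 4947/5000
2 1 4767/5000
DF(1y) = 4767/5000 ≈ 0.953400

step 1 [0.5y] zero: DF = P = 4947/5000 ≈ 0.989400
step 2 [1y] bond c/2=1/100: DF=(243207/250000 − 1/100·(0.989400))/(1+1/100) = 4767/5000 ≈ 0.953400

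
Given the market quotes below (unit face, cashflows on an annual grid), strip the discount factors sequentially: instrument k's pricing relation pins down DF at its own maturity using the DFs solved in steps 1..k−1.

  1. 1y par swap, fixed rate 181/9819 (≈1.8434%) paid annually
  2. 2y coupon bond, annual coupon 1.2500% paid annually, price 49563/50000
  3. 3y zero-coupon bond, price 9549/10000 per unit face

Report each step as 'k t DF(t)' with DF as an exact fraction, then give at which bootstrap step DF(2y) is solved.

step 1 [1y] swap r/1=181/9819: DF=(1 − 181/9819·(0))/(1+181/9819) = 9819/10000 ≈ 0.981900
step 2 [2y] bond c/1=1/80: DF=(49563/50000 − 1/80·(0.981900))/(1+1/80) = 9669/10000 ≈ 0.966900
step 3 [3y] zero: DF = P = 9549/10000 ≈ 0.954900

1 1 9819/10000
2 2 9669/10000
3 3 9549/10000
DF(2y) is solved at step 2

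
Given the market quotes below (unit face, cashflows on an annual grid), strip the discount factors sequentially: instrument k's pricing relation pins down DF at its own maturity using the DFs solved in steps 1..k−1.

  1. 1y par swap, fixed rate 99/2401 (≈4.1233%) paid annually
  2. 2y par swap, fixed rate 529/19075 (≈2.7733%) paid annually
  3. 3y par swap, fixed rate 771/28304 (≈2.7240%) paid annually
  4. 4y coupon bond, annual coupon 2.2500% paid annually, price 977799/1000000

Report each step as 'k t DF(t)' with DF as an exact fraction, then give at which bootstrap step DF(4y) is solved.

step 1 [1y] swap r/1=99/2401: DF=(1 − 99/2401·(0))/(1+99/2401) = 2401/2500 ≈ 0.960400
step 2 [2y] swap r/1=529/19075: DF=(1 − 529/19075·(0.960400))/(1+529/19075) = 9471/10000 ≈ 0.947100
step 3 [3y] swap r/1=771/28304: DF=(1 − 771/28304·(0.960400+0.947100))/(1+771/28304) = 9229/10000 ≈ 0.922900
step 4 [4y] bond c/1=9/400: DF=(977799/1000000 − 9/400·(0.960400+0.947100+0.922900))/(1+9/400) = 447/500 ≈ 0.894000

1 1 2401/2500
2 2 9471/10000
3 3 9229/10000
4 4 447/500
DF(4y) is solved at step 4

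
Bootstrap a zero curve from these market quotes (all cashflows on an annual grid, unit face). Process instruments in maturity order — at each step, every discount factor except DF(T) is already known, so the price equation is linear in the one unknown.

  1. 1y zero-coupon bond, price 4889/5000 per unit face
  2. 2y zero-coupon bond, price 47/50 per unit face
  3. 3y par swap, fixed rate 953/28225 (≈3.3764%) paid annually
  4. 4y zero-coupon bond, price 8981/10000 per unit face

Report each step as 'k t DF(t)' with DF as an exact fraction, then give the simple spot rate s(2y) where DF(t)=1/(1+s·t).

1 1 4889/5000
2 2 47/50
3 3 9047/10000
4 4 8981/10000
s(2y) = (1/(47/50) − 1)/(2) = 3/94 ≈ 3.1915%

step 1 [1y] zero: DF = P = 4889/5000 ≈ 0.977800
step 2 [2y] zero: DF = P = 47/50 ≈ 0.940000
step 3 [3y] swap r/1=953/28225: DF=(1 − 953/28225·(0.977800+0.940000))/(1+953/28225) = 9047/10000 ≈ 0.904700
step 4 [4y] zero: DF = P = 8981/10000 ≈ 0.898100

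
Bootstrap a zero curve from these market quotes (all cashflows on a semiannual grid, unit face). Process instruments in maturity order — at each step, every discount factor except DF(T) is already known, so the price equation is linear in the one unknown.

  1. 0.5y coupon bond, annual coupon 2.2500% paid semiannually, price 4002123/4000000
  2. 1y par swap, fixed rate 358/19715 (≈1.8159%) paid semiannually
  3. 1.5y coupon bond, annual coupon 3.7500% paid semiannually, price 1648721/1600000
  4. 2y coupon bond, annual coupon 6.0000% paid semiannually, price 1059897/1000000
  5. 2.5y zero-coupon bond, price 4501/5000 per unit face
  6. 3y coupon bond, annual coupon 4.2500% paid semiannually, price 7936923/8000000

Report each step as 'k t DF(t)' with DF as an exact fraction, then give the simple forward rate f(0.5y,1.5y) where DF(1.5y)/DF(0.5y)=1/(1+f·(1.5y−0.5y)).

step 1 [0.5y] bond c/2=9/800: DF=(4002123/4000000 − 9/800·(0))/(1+9/800) = 4947/5000 ≈ 0.989400
step 2 [1y] swap r/2=179/19715: DF=(1 − 179/19715·(0.989400))/(1+179/19715) = 9821/10000 ≈ 0.982100
step 3 [1.5y] bond c/2=3/160: DF=(1648721/1600000 − 3/160·(0.989400+0.982100))/(1+3/160) = 1219/1250 ≈ 0.975200
step 4 [2y] bond c/2=3/100: DF=(1059897/1000000 − 3/100·(0.989400+0.982100+0.975200))/(1+3/100) = 1179/1250 ≈ 0.943200
step 5 [2.5y] zero: DF = P = 4501/5000 ≈ 0.900200
step 6 [3y] bond c/2=17/800: DF=(7936923/8000000 − 17/800·(0.989400+0.982100+0.975200+0.943200+0.900200))/(1+17/800) = 4359/5000 ≈ 0.871800

1 1/2 4947/5000
2 1 9821/10000
3 3/2 1219/1250
4 2 1179/1250
5 5/2 4501/5000
6 3 4359/5000
f(0.5y,1.5y) = ((4947/5000)/(1219/1250) − 1)/(1) = 71/4876 ≈ 1.4561%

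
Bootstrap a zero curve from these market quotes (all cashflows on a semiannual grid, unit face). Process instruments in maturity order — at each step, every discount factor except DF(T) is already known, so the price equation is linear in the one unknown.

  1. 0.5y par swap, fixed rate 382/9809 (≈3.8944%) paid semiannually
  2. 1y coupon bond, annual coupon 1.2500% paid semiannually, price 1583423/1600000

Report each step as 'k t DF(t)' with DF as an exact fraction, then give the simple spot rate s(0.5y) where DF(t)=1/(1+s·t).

1 1/2 9809/10000
2 1 4887/5000
s(0.5y) = (1/(9809/10000) − 1)/(1/2) = 382/9809 ≈ 3.8944%

step 1 [0.5y] swap r/2=191/9809: DF=(1 − 191/9809·(0))/(1+191/9809) = 9809/10000 ≈ 0.980900
step 2 [1y] bond c/2=1/160: DF=(1583423/1600000 − 1/160·(0.980900))/(1+1/160) = 4887/5000 ≈ 0.977400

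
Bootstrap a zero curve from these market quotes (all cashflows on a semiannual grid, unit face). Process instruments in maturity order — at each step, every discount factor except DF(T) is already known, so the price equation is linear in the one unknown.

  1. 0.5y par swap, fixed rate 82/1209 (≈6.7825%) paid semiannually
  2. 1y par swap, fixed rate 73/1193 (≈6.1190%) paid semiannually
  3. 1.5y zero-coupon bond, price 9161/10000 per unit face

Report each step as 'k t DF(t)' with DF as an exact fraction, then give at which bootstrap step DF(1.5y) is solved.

1 1/2 1209/1250
2 1 1177/1250
3 3/2 9161/10000
DF(1.5y) is solved at step 3

step 1 [0.5y] swap r/2=41/1209: DF=(1 − 41/1209·(0))/(1+41/1209) = 1209/1250 ≈ 0.967200
step 2 [1y] swap r/2=73/2386: DF=(1 − 73/2386·(0.967200))/(1+73/2386) = 1177/1250 ≈ 0.941600
step 3 [1.5y] zero: DF = P = 9161/10000 ≈ 0.916100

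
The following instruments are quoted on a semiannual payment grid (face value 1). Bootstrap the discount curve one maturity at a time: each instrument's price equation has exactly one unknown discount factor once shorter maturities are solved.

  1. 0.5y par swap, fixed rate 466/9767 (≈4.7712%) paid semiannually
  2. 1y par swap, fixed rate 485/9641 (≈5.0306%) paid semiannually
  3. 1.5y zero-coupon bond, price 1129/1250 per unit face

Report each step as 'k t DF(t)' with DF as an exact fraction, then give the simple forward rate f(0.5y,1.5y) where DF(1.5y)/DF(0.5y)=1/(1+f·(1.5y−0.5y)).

step 1 [0.5y] swap r/2=233/9767: DF=(1 − 233/9767·(0))/(1+233/9767) = 9767/10000 ≈ 0.976700
step 2 [1y] swap r/2=485/19282: DF=(1 − 485/19282·(0.976700))/(1+485/19282) = 1903/2000 ≈ 0.951500
step 3 [1.5y] zero: DF = P = 1129/1250 ≈ 0.903200

1 1/2 9767/10000
2 1 1903/2000
3 3/2 1129/1250
f(0.5y,1.5y) = ((9767/10000)/(1129/1250) − 1)/(1) = 735/9032 ≈ 8.1377%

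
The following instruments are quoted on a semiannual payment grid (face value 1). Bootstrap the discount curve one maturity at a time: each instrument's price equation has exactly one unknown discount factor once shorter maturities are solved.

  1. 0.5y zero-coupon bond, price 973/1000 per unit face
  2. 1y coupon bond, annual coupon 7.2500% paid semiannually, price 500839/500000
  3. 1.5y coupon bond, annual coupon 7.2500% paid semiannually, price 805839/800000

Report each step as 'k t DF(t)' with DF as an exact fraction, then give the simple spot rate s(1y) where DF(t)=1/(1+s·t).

1 1/2 973/1000
2 1 4663/5000
3 3/2 4527/5000
s(1y) = (1/(4663/5000) − 1)/(1) = 337/4663 ≈ 7.2271%

step 1 [0.5y] zero: DF = P = 973/1000 ≈ 0.973000
step 2 [1y] bond c/2=29/800: DF=(500839/500000 − 29/800·(0.973000))/(1+29/800) = 4663/5000 ≈ 0.932600
step 3 [1.5y] bond c/2=29/800: DF=(805839/800000 − 29/800·(0.973000+0.932600))/(1+29/800) = 4527/5000 ≈ 0.905400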